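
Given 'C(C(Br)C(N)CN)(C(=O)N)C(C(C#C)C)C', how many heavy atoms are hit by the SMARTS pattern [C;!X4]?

3

The query [C;!X4] means: aliphatic carbon that does not have four total connections.
Check the 16 heavy atoms by environment: 8× C (X4) → no; 3× N (X3) → no; 1× C (X3) → match; 1× O (X1) → no; 2× C (X2) → match; 1× Br (X1) → no.
Summing the matching environments: 1 + 2 = 3 matching atoms.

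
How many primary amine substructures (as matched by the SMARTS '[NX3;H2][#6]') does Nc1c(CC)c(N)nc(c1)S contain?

2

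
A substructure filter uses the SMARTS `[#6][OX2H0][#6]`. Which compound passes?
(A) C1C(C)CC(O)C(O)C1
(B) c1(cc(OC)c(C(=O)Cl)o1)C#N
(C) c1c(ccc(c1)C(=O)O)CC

[#6][OX2H0][#6] describes an aliphatic oxygen bridging two carbons with no H on the oxygen (an ether).
(A) has a hydroxyl group (-OH) but the oxygen has H1, not H0 bridging two carbons.
(B) contains a methoxy ether (-OCH3), which satisfies every atom and bond constraint.
(C) has a carboxylic acid group (-C(=O)OH) but the -OH oxygen has H1; the =O is OX1, not OX2.
So the answer is (B).

B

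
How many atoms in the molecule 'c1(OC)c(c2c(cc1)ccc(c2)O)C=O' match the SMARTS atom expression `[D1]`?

3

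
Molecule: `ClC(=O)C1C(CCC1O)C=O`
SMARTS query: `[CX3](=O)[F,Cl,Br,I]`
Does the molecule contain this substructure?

Yes

The pattern [CX3](=O)[F,Cl,Br,I] describes a carbonyl carbon bonded to a halogen — an acyl halide.
The molecule carries an acyl chloride (-C(=O)Cl), whose atoms satisfy every constraint of the query, so the pattern matches.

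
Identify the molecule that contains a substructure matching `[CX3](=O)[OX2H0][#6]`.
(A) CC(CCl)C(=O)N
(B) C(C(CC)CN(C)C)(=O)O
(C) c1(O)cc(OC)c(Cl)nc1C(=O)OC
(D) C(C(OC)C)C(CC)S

C

[CX3](=O)[OX2H0][#6] describes a carbonyl carbon bonded to an oxygen that is itself bonded to carbon (no H on that O) (an ester).
(A) has a primary amide (-C(=O)NH2) but the carbonyl is bonded to N, not to an O-C linkage.
(B) has a carboxylic acid group (-C(=O)OH) but the singly-bonded O carries H (OX2H1, not H0).
(C) contains a methyl-ester group (-C(=O)OCH3), which satisfies every atom and bond constraint.
(D) has a methoxy ether (-OCH3) but the ether oxygen is not adjacent to a C=O carbon.
So the answer is (C).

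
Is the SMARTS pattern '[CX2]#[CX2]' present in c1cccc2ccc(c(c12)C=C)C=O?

No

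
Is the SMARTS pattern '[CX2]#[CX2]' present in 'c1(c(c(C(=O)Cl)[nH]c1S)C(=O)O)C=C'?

No

The pattern [CX2]#[CX2] describes a carbon-carbon triple bond — an alkyne.
The closest candidate here is a vinyl group (-CH=CH2), but the C=C is a double bond; both carbons are CX3, not CX2. No other fragment satisfies the full query, so there is no match.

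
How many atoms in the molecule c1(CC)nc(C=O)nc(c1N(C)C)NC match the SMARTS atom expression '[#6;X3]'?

Check the 15 heavy atoms by environment: 2× n (aromatic, X2) → no; 4× c (aromatic, X3) → match; 2× N (X3) → no; 5× C (X4) → no; 1× C (X3) → match; 1× O (X1) → no.
Summing the matching environments: 4 + 1 = 5 matching atoms.

5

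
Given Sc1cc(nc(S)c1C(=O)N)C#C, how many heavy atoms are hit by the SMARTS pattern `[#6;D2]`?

2

The query [#6;D2] means: any carbon bonded to exactly two heavy atoms.
Check the 13 heavy atoms by environment: 1× n (aromatic, D2) → no; 4× c (aromatic, D3) → no; 1× c (aromatic, D2) → match; 2× S (D1) → no; 1× C (D3) → no; 1× O (D1) → no; 1× N (D1) → no; 1× C (D2) → match; 1× C (D1) → no.
Summing the matching environments: 1 + 1 = 2 matching atoms.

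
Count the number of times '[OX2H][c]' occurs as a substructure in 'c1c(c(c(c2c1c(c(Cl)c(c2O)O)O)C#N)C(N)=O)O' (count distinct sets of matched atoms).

[OX2H][c] is the SMARTS for a phenol: a hydroxyl oxygen attached to an aromatic carbon.
The molecule carries 4 separate instances of a hydroxyl group (-OH) meeting every constraint; each maps to a distinct set of atoms, giving 4 matches.

4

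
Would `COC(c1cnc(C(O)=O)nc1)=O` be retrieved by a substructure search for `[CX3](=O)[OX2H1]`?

Yes

The pattern [CX3](=O)[OX2H1] describes an sp2 carbon double-bonded to O and single-bonded to an -OH oxygen — a carboxylic acid.
The molecule carries a carboxylic acid group (-C(=O)OH), whose atoms satisfy every constraint of the query, so the pattern matches.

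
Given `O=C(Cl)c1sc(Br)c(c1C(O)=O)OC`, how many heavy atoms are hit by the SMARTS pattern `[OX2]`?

The query [OX2] means: aliphatic oxygen with two total connections — ether, hydroxyl, or ester single-bond O.
Check the 14 heavy atoms by environment: 1× s (aromatic, X2) → no; 4× c (aromatic, X3) → no; 2× O (X2) → match; 1× C (X4) → no; 2× C (X3) → no; 2× O (X1) → no; 1× Cl (X1) → no; 1× Br (X1) → no.
That gives 2 matching atoms.

2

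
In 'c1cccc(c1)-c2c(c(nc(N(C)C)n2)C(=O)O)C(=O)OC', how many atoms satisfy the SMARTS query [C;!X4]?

2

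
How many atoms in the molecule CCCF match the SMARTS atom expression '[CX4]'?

3

The query [CX4] means: C with X4: aliphatic carbon with exactly 4 total connections (bonds + H).
Check the 4 heavy atoms by environment: 3× C (X4) → match; 1× F (X1) → no.
That gives 3 matching atoms.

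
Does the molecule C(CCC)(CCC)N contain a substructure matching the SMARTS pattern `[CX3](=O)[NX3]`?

No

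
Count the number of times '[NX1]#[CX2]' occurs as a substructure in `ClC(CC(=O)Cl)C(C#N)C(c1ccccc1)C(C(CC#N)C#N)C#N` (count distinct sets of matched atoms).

4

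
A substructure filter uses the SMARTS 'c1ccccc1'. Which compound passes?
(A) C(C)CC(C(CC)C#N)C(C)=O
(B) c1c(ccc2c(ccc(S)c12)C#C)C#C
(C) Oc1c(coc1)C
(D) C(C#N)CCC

B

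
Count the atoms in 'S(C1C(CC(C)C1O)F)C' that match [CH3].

2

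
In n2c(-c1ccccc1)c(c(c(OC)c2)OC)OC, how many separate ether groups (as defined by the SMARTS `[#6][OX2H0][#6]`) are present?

3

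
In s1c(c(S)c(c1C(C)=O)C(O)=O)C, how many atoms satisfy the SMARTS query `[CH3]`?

2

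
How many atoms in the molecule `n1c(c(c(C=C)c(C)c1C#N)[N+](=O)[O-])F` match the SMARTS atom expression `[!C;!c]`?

6

The query [!C;!c] means: neither aliphatic nor aromatic carbon — same as [!#6].
Check the 15 heavy atoms by environment: 1× n (aromatic) → match; 5× c (aromatic) → no; 4× C → no; 1× N → match; 1× N (charge +1) → match; 1× O (charge -1) → match; 1× O → match; 1× F → match.
Summing the matching environments: 1 + 1 + 1 + 1 + 1 + 1 = 6 matching atoms.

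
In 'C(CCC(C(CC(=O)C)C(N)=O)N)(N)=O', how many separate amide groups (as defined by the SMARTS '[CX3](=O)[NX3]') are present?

2

[CX3](=O)[NX3] is the SMARTS for an amide: a carbonyl carbon bonded to a trivalent nitrogen.
The molecule carries 2 separate instances of a primary amide (-C(=O)NH2) meeting every constraint; each maps to a distinct set of atoms, giving 2 matches.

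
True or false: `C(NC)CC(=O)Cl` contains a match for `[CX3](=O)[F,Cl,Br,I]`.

The pattern [CX3](=O)[F,Cl,Br,I] describes a carbonyl carbon bonded to a halogen — an acyl halide.
The molecule carries an acyl chloride (-C(=O)Cl), whose atoms satisfy every constraint of the query, so the pattern matches.

True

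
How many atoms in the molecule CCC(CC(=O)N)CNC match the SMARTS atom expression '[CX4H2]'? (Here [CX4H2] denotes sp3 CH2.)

Check the 10 heavy atoms by environment: 3× C (H2, X4) → match; 1× C (H1, X4) → no; 1× N (H1, X3) → no; 2× C (H3, X4) → no; 1× C (H0, X3) → no; 1× O (H0, X1) → no; 1× N (H2, X3) → no.
That gives 3 matching atoms.

3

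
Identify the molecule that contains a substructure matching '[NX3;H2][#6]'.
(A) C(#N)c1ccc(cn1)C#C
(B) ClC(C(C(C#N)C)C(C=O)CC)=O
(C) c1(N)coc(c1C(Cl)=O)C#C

[NX3;H2][#6] describes a trivalent nitrogen with two H attached to carbon (a primary amine).
(A) has a nitrile (-C#N) but the nitrogen is NX1 (triple-bonded), not NX3 with two H.
(B) has a nitrile (-C#N) but the nitrogen is NX1 (triple-bonded), not NX3 with two H.
(C) contains a primary amino group (-NH2), which satisfies every atom and bond constraint.
So the answer is (C).

C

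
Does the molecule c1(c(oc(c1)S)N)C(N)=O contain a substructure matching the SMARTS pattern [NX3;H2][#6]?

The pattern [NX3;H2][#6] describes a trivalent nitrogen with two H attached to carbon — a primary amine.
The molecule carries a primary amino group (-NH2), whose atoms satisfy every constraint of the query, so the pattern matches.

Yes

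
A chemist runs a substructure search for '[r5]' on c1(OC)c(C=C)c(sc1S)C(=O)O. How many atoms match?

5

The query [r5] means: r5 matches atoms in a five-membered ring.
Check the 13 heavy atoms by environment: 1× s (aromatic, in 5-ring) → match; 4× c (aromatic, in 5-ring) → match; 4× C (acyclic) → no; 3× O (acyclic) → no; 1× S (acyclic) → no.
Summing the matching environments: 1 + 4 = 5 matching atoms.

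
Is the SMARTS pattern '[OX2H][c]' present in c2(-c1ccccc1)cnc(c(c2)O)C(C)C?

The pattern [OX2H][c] describes a hydroxyl oxygen attached to an aromatic carbon — a phenol.
The molecule carries a hydroxyl group (-OH), whose atoms satisfy every constraint of the query, so the pattern matches.

Yes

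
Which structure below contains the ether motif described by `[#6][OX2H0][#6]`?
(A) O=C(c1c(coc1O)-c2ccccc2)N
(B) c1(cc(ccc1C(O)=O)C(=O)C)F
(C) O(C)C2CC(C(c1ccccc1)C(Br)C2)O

C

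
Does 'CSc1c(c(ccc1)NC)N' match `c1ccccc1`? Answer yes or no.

Yes

The pattern c1ccccc1 describes six aromatic carbons in a ring — a benzene ring.
The required atom environment is present in the molecule, so the pattern matches.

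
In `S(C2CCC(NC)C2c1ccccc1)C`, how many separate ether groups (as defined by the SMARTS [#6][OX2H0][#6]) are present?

0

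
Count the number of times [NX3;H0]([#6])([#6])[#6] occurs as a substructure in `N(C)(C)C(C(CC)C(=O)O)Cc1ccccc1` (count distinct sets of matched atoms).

1

[NX3;H0]([#6])([#6])[#6] is the SMARTS for a tertiary amine: a trivalent nitrogen with no H, bonded to three carbons.
Exactly one fragment in the molecule meets all constraints, giving 1 match.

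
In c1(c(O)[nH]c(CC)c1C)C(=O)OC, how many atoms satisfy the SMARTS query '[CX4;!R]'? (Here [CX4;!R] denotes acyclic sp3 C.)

The query [CX4;!R] means: aliphatic carbon with four total connections, not in a ring.
Check the 13 heavy atoms by environment: 1× n (aromatic, X3, in 5-ring) → no; 4× c (aromatic, X3, in 5-ring) → no; 1× C (X3, acyclic) → no; 1× O (X1, acyclic) → no; 2× O (X2, acyclic) → no; 4× C (X4, acyclic) → match.
That gives 4 matching atoms.

4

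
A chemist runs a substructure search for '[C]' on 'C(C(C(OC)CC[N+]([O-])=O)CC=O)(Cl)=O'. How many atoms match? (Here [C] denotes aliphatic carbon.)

Check the 15 heavy atoms by environment: 8× C → match; 4× O → no; 1× Cl → no; 1× N (charge +1) → no; 1× O (charge -1) → no.
That gives 8 matching atoms.

8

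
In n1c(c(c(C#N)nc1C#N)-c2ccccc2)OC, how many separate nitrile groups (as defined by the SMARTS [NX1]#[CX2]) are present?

2

[NX1]#[CX2] is the SMARTS for a nitrile: a nitrogen triple-bonded to a two-connected carbon.
The molecule carries 2 separate instances of a nitrile (-C#N) meeting every constraint; each maps to a distinct set of atoms, giving 2 matches.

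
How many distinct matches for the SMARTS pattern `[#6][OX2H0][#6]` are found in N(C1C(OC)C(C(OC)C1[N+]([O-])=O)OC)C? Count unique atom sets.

3

[#6][OX2H0][#6] is the SMARTS for an ether: an aliphatic oxygen bridging two carbons with no H on the oxygen.
The molecule carries 3 separate instances of a methoxy ether (-OCH3) meeting every constraint; each maps to a distinct set of atoms, giving 3 matches.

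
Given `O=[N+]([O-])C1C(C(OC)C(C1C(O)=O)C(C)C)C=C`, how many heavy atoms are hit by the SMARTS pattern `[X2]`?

2

The query [X2] means: any atom with exactly two total connections (bonds + H).
Check the 18 heavy atoms by environment: 9× C (X4) → no; 3× C (X3) → no; 2× O (X1) → no; 2× O (X2) → match; 1× N (charge +1, X3) → no; 1× O (charge -1, X1) → no.
That gives 2 matching atoms.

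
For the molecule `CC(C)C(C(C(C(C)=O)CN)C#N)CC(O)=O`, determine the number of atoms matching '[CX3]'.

2

Check the 17 heavy atoms by environment: 9× C (X4) → no; 1× C (X2) → no; 1× N (X1) → no; 2× C (X3) → match; 2× O (X1) → no; 1× N (X3) → no; 1× O (X2) → no.
That gives 2 matching atoms.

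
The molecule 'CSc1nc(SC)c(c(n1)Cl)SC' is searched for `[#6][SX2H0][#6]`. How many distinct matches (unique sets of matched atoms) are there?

3

[#6][SX2H0][#6] is the SMARTS for a thioether: an aliphatic sulfur bridging two carbons with no H on the sulfur.
The molecule carries 3 separate instances of a methylthio ether (-SCH3) meeting every constraint; each maps to a distinct set of atoms, giving 3 matches.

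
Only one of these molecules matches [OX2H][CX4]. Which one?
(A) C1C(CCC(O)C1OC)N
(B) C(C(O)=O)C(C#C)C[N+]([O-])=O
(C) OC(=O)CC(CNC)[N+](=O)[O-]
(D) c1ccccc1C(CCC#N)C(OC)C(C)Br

A

[OX2H][CX4] describes a hydroxyl oxygen bound to an sp3 (X4) carbon (an aliphatic alcohol).
(A) contains a hydroxyl group (-OH), which satisfies every atom and bond constraint.
(B) has a carboxylic acid group (-C(=O)OH) but the -OH is on a CX3 carbonyl carbon, not a CX4 carbon.
(C) has a carboxylic acid group (-C(=O)OH) but the -OH is on a CX3 carbonyl carbon, not a CX4 carbon.
(D) has a methoxy ether (-OCH3) but the oxygen has H0 (ether), not H1.
So the answer is (A).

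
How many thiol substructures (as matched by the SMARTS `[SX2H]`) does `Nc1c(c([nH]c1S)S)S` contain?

3

[SX2H] is the SMARTS for a thiol: an aliphatic sulfur with two connections, one being H.
The molecule carries 3 separate instances of a thiol (-SH) meeting every constraint; each maps to a distinct set of atoms, giving 3 matches.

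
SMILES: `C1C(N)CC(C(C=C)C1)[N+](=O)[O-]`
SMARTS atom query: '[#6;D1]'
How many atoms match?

1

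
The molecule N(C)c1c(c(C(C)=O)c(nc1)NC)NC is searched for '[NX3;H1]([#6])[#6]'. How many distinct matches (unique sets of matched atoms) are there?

[NX3;H1]([#6])[#6] is the SMARTS for a secondary amine: a trivalent nitrogen with one H, bonded to two carbons.
The molecule carries 3 separate instances of an N-methylamino group (-NHCH3) meeting every constraint; each maps to a distinct set of atoms, giving 3 matches.

3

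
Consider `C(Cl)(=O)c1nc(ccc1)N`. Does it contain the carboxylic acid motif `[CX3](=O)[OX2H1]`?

No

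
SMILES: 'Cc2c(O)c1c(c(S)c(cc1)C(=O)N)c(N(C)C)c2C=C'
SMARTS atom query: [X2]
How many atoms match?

2

Check the 21 heavy atoms by environment: 10× c (aromatic, X3) → no; 3× C (X3) → no; 1× O (X1) → no; 2× N (X3) → no; 1× O (X2) → match; 1× S (X2) → match; 3× C (X4) → no.
Summing the matching environments: 1 + 1 = 2 matching atoms.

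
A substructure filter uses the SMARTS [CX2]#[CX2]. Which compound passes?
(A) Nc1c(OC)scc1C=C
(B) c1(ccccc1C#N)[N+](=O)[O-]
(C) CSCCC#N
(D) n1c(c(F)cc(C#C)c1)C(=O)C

D

[CX2]#[CX2] describes a carbon-carbon triple bond (an alkyne).
(A) has a vinyl group (-CH=CH2) but the C=C is a double bond; both carbons are CX3, not CX2.
(B) has a nitrile (-C#N) but the triple bond is C#N, not C#C.
(C) has a nitrile (-C#N) but the triple bond is C#N, not C#C.
(D) contains an ethynyl group (-C#CH), which satisfies every atom and bond constraint.
So the answer is (D).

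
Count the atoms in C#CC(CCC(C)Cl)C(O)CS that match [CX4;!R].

7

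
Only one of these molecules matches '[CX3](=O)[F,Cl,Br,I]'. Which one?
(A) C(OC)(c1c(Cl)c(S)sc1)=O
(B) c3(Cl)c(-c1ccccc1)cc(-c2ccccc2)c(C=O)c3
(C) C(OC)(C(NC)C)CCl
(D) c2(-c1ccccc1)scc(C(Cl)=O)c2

[CX3](=O)[F,Cl,Br,I] describes a carbonyl carbon bonded to a halogen (an acyl halide).
(A) has a methyl-ester group (-C(=O)OCH3) but the carbonyl is bonded to -O-C, not to a halogen.
(B) has a chloro substituent but the Cl is not on a carbonyl carbon.
(C) has a chloro substituent but the Cl is not on a carbonyl carbon.
(D) contains an acyl chloride (-C(=O)Cl), which satisfies every atom and bond constraint.
So the answer is (D).

D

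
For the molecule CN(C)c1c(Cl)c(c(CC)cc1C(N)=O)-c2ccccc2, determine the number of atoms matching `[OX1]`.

The query [OX1] means: aliphatic oxygen with one total connection — typically a carbonyl =O or an oxide.
Check the 21 heavy atoms by environment: 12× c (aromatic, X3) → no; 4× C (X4) → no; 1× Cl (X1) → no; 1× C (X3) → no; 1× O (X1) → match; 2× N (X3) → no.
That gives 1 matching atom.

1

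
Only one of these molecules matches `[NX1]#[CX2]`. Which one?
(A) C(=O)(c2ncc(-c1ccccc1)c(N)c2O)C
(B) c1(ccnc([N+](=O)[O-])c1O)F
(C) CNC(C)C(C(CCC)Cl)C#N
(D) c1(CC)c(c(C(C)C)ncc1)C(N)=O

C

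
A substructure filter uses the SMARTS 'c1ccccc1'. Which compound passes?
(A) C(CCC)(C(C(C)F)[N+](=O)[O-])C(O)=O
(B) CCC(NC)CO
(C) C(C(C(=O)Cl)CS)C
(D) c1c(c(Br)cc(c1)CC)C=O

c1ccccc1 describes six aromatic carbons in a ring (a benzene ring).
(A) has a methyl group (-CH3) but no six-membered all-carbon aromatic ring is present.
(B) has a methyl group (-CH3) but no six-membered all-carbon aromatic ring is present.
(C) has a methyl group (-CH3) but no six-membered all-carbon aromatic ring is present.
(D) contains the required atom environment, so the pattern matches.
So the answer is (D).

D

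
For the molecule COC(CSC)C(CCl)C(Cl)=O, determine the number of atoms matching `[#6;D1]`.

2

The query [#6;D1] means: carbon bonded to exactly one heavy atom.
Check the 12 heavy atoms by environment: 2× C (D2) → no; 3× C (D3) → no; 1× O (D1) → no; 2× Cl (D1) → no; 1× S (D2) → no; 2× C (D1) → match; 1× O (D2) → no.
That gives 2 matching atoms.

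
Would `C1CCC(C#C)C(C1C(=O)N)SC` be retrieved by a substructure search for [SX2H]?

No

The pattern [SX2H] describes an aliphatic sulfur with two connections, one being H — a thiol.
The closest candidate here is a methylthio ether (-SCH3), but the sulfur has H0 (bonded to two carbons), not H1. No other fragment satisfies the full query, so there is no match.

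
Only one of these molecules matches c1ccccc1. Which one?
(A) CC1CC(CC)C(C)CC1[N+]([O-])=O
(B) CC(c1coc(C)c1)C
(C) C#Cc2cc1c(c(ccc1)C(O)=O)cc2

c1ccccc1 describes six aromatic carbons in a ring (a benzene ring).
(A) has a methyl group (-CH3) but no six-membered all-carbon aromatic ring is present.
(B) has a methyl group (-CH3) but no six-membered all-carbon aromatic ring is present.
(C) contains the required atom environment, so the pattern matches.
So the answer is (C).

C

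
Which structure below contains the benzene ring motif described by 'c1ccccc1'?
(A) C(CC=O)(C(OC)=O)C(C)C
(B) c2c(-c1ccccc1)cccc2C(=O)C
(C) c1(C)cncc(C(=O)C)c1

c1ccccc1 describes six aromatic carbons in a ring (a benzene ring).
(A) has a methyl group (-CH3) but no six-membered all-carbon aromatic ring is present.
(B) contains a phenyl ring, which satisfies every atom and bond constraint.
(C) has a methyl group (-CH3) but no six-membered all-carbon aromatic ring is present.
So the answer is (B).

B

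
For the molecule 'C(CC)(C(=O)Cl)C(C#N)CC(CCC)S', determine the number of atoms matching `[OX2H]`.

0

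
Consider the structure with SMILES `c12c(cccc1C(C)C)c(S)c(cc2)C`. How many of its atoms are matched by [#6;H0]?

Check the 15 heavy atoms by environment: 5× c (aromatic, H0) → match; 5× c (aromatic, H1) → no; 1× C (H1) → no; 3× C (H3) → no; 1× S (H1) → no.
That gives 5 matching atoms.

5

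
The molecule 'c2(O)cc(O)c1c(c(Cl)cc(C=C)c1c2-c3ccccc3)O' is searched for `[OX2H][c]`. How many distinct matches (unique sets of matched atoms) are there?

[OX2H][c] is the SMARTS for a phenol: a hydroxyl oxygen attached to an aromatic carbon.
The molecule carries 3 separate instances of a hydroxyl group (-OH) meeting every constraint; each maps to a distinct set of atoms, giving 3 matches.

3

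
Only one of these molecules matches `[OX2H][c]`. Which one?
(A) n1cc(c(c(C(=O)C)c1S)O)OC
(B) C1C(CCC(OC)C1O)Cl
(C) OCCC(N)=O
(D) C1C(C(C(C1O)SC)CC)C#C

[OX2H][c] describes a hydroxyl oxygen attached to an aromatic carbon (a phenol).
(A) contains a hydroxyl group (-OH), which satisfies every atom and bond constraint.
(B) has a hydroxyl group (-OH) but the -OH is on an aliphatic carbon, not an aromatic c.
(C) has a hydroxyl group (-OH) but the -OH is on an aliphatic carbon, not an aromatic c.
(D) has a hydroxyl group (-OH) but the -OH is on an aliphatic carbon, not an aromatic c.
So the answer is (A).

A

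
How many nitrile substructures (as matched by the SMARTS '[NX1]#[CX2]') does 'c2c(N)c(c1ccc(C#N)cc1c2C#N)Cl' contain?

2

[NX1]#[CX2] is the SMARTS for a nitrile: a nitrogen triple-bonded to a two-connected carbon.
The molecule carries 2 separate instances of a nitrile (-C#N) meeting every constraint; each maps to a distinct set of atoms, giving 2 matches.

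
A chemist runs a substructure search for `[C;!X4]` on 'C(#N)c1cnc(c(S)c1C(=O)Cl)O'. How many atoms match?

2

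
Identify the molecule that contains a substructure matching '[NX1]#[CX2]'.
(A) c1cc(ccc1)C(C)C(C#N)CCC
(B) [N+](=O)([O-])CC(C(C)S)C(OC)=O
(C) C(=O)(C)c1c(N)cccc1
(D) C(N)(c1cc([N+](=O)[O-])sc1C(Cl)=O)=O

A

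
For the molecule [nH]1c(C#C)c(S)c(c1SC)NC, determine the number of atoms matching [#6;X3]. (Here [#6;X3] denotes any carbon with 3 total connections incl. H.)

4

Check the 12 heavy atoms by environment: 1× n (aromatic, X3) → no; 4× c (aromatic, X3) → match; 2× C (X2) → no; 2× S (X2) → no; 1× N (X3) → no; 2× C (X4) → no.
That gives 4 matching atoms.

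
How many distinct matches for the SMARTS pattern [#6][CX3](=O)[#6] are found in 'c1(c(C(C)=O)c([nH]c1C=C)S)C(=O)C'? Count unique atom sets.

[#6][CX3](=O)[#6] is the SMARTS for a ketone: a carbonyl carbon (no H) flanked by two carbons.
The molecule carries 2 separate instances of an acetyl/ketone group (-C(=O)CH3) meeting every constraint; each maps to a distinct set of atoms, giving 2 matches.

2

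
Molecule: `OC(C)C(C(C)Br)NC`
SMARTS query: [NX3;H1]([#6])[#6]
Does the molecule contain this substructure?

The pattern [NX3;H1]([#6])[#6] describes a trivalent nitrogen with one H, bonded to two carbons — a secondary amine.
The molecule carries an N-methylamino group (-NHCH3), whose atoms satisfy every constraint of the query, so the pattern matches.

Yes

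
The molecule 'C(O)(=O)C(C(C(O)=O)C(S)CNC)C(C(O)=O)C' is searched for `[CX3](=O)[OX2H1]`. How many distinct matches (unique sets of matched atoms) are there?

3

[CX3](=O)[OX2H1] is the SMARTS for a carboxylic acid: an sp2 carbon double-bonded to O and single-bonded to an -OH oxygen.
The molecule carries 3 separate instances of a carboxylic acid group (-C(=O)OH) meeting every constraint; each maps to a distinct set of atoms, giving 3 matches.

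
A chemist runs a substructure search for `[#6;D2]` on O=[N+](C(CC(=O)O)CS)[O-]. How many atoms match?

2

The query [#6;D2] means: any carbon bonded to exactly two heavy atoms.
Check the 10 heavy atoms by environment: 2× C (D2) → match; 2× C (D3) → no; 3× O (D1) → no; 1× N (charge +1, D3) → no; 1× O (charge -1, D1) → no; 1× S (D1) → no.
That gives 2 matching atoms.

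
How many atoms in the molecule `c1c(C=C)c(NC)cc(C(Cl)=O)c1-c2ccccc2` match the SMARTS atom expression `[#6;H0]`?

6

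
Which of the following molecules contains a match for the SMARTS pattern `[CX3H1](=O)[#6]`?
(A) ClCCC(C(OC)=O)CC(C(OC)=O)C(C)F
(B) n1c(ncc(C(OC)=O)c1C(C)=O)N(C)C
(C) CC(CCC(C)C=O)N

C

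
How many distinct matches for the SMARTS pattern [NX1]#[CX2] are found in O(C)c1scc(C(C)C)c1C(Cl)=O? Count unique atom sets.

0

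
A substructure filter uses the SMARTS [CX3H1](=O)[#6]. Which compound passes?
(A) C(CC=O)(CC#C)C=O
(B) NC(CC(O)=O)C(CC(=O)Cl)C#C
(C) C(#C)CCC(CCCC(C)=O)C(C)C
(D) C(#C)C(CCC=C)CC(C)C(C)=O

A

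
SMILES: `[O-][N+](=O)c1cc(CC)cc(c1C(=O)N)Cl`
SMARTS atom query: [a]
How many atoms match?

6

The query [a] means: a matches any aromatic atom.
Check the 15 heavy atoms by environment: 6× c (aromatic) → match; 3× C → no; 2× O → no; 1× N → no; 1× N (charge +1) → no; 1× O (charge -1) → no; 1× Cl → no.
That gives 6 matching atoms.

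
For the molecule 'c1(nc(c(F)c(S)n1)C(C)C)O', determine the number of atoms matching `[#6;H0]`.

The query [#6;H0] means: any carbon with no attached hydrogen.
Check the 12 heavy atoms by environment: 2× n (aromatic, H0) → no; 4× c (aromatic, H0) → match; 1× O (H1) → no; 1× S (H1) → no; 1× C (H1) → no; 2× C (H3) → no; 1× F (H0) → no.
That gives 4 matching atoms.

4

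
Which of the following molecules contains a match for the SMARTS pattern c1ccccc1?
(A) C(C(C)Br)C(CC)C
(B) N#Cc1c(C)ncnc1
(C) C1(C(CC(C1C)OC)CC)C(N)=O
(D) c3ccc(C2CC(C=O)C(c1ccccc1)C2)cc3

D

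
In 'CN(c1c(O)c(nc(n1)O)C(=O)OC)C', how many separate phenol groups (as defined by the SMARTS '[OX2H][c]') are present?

[OX2H][c] is the SMARTS for a phenol: a hydroxyl oxygen attached to an aromatic carbon.
The molecule carries 2 separate instances of a hydroxyl group (-OH) meeting every constraint; each maps to a distinct set of atoms, giving 2 matches.

2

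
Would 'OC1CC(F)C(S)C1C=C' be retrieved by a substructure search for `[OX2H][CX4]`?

Yes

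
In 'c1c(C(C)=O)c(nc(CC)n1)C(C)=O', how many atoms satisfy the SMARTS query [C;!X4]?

2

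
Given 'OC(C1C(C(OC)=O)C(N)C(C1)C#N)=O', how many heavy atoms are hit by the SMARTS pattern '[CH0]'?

The query [CH0] means: aliphatic carbon with no attached hydrogen.
Check the 15 heavy atoms by environment: 4× C (H1) → no; 1× C (H2) → no; 3× C (H0) → match; 1× N (H0) → no; 3× O (H0) → no; 1× C (H3) → no; 1× O (H1) → no; 1× N (H2) → no.
That gives 3 matching atoms.

3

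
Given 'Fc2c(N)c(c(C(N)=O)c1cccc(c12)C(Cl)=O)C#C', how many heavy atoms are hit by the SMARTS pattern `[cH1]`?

3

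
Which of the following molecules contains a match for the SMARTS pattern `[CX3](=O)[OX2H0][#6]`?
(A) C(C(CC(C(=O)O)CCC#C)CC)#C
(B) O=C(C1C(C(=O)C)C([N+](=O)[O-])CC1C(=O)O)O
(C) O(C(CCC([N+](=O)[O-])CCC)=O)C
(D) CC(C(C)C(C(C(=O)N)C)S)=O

C

[CX3](=O)[OX2H0][#6] describes a carbonyl carbon bonded to an oxygen that is itself bonded to carbon (no H on that O) (an ester).
(A) has a carboxylic acid group (-C(=O)OH) but the singly-bonded O carries H (OX2H1, not H0).
(B) has a carboxylic acid group (-C(=O)OH) but the singly-bonded O carries H (OX2H1, not H0).
(C) contains a methyl-ester group (-C(=O)OCH3), which satisfies every atom and bond constraint.
(D) has a primary amide (-C(=O)NH2) but the carbonyl is bonded to N, not to an O-C linkage.
So the answer is (C).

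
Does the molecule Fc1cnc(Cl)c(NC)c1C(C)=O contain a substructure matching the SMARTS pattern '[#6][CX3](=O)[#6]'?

Yes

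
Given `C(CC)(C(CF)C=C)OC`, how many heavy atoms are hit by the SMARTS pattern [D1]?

4

The query [D1] means: atom with exactly one heavy-atom neighbour (degree 1).
Check the 10 heavy atoms by environment: 3× C (D2) → no; 2× C (D3) → no; 3× C (D1) → match; 1× O (D2) → no; 1× F (D1) → match.
Summing the matching environments: 3 + 1 = 4 matching atoms.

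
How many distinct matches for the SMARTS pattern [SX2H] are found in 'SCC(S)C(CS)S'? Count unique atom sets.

4

[SX2H] is the SMARTS for a thiol: an aliphatic sulfur with two connections, one being H.
The molecule carries 4 separate instances of a thiol (-SH) meeting every constraint; each maps to a distinct set of atoms, giving 4 matches.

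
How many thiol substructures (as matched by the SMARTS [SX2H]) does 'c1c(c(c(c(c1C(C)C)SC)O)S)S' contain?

2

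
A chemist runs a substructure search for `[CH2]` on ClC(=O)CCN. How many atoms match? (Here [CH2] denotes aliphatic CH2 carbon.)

2

The query [CH2] means: aliphatic carbon with exactly two hydrogens.
Check the 6 heavy atoms by environment: 2× C (H2) → match; 1× N (H2) → no; 1× C (H0) → no; 1× O (H0) → no; 1× Cl (H0) → no.
That gives 2 matching atoms.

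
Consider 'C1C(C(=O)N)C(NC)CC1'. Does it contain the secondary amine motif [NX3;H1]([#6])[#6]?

Yes

The pattern [NX3;H1]([#6])[#6] describes a trivalent nitrogen with one H, bonded to two carbons — a secondary amine.
The molecule carries an N-methylamino group (-NHCH3), whose atoms satisfy every constraint of the query, so the pattern matches.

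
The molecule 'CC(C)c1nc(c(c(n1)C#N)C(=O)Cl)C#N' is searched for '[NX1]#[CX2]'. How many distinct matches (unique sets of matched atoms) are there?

2

[NX1]#[CX2] is the SMARTS for a nitrile: a nitrogen triple-bonded to a two-connected carbon.
The molecule carries 2 separate instances of a nitrile (-C#N) meeting every constraint; each maps to a distinct set of atoms, giving 2 matches.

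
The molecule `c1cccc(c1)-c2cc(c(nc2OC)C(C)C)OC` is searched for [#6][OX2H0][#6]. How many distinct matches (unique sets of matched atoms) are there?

2

[#6][OX2H0][#6] is the SMARTS for an ether: an aliphatic oxygen bridging two carbons with no H on the oxygen.
The molecule carries 2 separate instances of a methoxy ether (-OCH3) meeting every constraint; each maps to a distinct set of atoms, giving 2 matches.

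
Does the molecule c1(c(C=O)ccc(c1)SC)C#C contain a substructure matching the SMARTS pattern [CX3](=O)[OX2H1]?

The pattern [CX3](=O)[OX2H1] describes an sp2 carbon double-bonded to O and single-bonded to an -OH oxygen — a carboxylic acid.
The closest candidate here is an aldehyde (-CHO), but there is no singly-bonded oxygen on the carbonyl carbon. No other fragment satisfies the full query, so there is no match.

No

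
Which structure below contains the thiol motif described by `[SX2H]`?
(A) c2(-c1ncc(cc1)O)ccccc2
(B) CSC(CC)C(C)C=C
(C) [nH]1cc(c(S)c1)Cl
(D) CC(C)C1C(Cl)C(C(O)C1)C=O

C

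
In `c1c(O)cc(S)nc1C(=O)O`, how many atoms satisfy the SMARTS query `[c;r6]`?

5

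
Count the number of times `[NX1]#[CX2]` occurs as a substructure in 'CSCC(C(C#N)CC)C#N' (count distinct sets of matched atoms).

[NX1]#[CX2] is the SMARTS for a nitrile: a nitrogen triple-bonded to a two-connected carbon.
The molecule carries 2 separate instances of a nitrile (-C#N) meeting every constraint; each maps to a distinct set of atoms, giving 2 matches.

2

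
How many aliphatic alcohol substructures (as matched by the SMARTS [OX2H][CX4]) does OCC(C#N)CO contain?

[OX2H][CX4] is the SMARTS for an aliphatic alcohol: a hydroxyl oxygen bound to an sp3 (X4) carbon.
The molecule carries 2 separate instances of a hydroxyl group (-OH) meeting every constraint; each maps to a distinct set of atoms, giving 2 matches.

2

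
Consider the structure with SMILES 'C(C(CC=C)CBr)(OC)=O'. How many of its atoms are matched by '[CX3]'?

3

The query [CX3] means: C with X3: aliphatic carbon with exactly 3 total connections.
Check the 10 heavy atoms by environment: 4× C (X4) → no; 3× C (X3) → match; 1× O (X1) → no; 1× O (X2) → no; 1× Br (X1) → no.
That gives 3 matching atoms.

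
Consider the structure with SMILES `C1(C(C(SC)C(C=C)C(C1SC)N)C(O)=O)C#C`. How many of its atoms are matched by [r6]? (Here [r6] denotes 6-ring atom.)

6

The query [r6] means: r6 matches atoms in a six-membered ring.
Check the 18 heavy atoms by environment: 6× C (in 6-ring) → match; 7× C (acyclic) → no; 2× O (acyclic) → no; 2× S (acyclic) → no; 1× N (acyclic) → no.
That gives 6 matching atoms.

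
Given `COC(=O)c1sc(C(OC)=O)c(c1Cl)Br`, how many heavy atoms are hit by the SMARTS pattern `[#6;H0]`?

The query [#6;H0] means: any carbon with no attached hydrogen.
Check the 15 heavy atoms by environment: 1× s (aromatic, H0) → no; 4× c (aromatic, H0) → match; 2× C (H0) → match; 4× O (H0) → no; 2× C (H3) → no; 1× Cl (H0) → no; 1× Br (H0) → no.
Summing the matching environments: 4 + 2 = 6 matching atoms.

6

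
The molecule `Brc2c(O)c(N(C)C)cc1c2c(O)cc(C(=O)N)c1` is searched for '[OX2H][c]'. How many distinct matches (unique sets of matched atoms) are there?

[OX2H][c] is the SMARTS for a phenol: a hydroxyl oxygen attached to an aromatic carbon.
The molecule carries 2 separate instances of a hydroxyl group (-OH) meeting every constraint; each maps to a distinct set of atoms, giving 2 matches.

2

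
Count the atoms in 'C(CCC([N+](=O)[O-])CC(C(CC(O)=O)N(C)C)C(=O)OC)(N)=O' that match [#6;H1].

3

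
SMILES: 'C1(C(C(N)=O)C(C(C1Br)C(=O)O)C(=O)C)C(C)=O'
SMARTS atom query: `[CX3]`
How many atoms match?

The query [CX3] means: C with X3: aliphatic carbon with exactly 3 total connections.
Check the 18 heavy atoms by environment: 7× C (X4) → no; 4× C (X3) → match; 4× O (X1) → no; 1× N (X3) → no; 1× Br (X1) → no; 1× O (X2) → no.
That gives 4 matching atoms.

4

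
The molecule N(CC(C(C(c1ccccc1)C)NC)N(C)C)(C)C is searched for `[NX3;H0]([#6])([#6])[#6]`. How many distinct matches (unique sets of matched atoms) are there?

2

[NX3;H0]([#6])([#6])[#6] is the SMARTS for a tertiary amine: a trivalent nitrogen with no H, bonded to three carbons.
The molecule carries 2 separate instances of a dimethylamino group (-N(CH3)2) meeting every constraint; each maps to a distinct set of atoms, giving 2 matches.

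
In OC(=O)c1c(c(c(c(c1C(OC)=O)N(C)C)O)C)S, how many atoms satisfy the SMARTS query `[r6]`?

Check the 19 heavy atoms by environment: 6× c (aromatic, in 6-ring) → match; 6× C (acyclic) → no; 5× O (acyclic) → no; 1× S (acyclic) → no; 1× N (acyclic) → no.
That gives 6 matching atoms.

6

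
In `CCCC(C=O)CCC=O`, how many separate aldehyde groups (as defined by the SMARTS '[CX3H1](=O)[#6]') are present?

2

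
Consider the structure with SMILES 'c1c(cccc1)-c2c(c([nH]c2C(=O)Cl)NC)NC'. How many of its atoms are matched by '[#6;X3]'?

11

The query [#6;X3] means: any carbon (aromatic or not) with three total connections.
Check the 18 heavy atoms by environment: 1× n (aromatic, X3) → no; 10× c (aromatic, X3) → match; 1× C (X3) → match; 1× O (X1) → no; 1× Cl (X1) → no; 2× N (X3) → no; 2× C (X4) → no.
Summing the matching environments: 10 + 1 = 11 matching atoms.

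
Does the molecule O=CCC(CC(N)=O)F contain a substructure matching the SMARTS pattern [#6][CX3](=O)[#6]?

No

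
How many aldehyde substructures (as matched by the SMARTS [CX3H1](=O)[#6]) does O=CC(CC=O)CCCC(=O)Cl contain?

[CX3H1](=O)[#6] is the SMARTS for an aldehyde: an sp2 carbon with one H, double-bonded to O and single-bonded to carbon.
The molecule carries 2 separate instances of an aldehyde (-CHO) meeting every constraint; each maps to a distinct set of atoms, giving 2 matches.

2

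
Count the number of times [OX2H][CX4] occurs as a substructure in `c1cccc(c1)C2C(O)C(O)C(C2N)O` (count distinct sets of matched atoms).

3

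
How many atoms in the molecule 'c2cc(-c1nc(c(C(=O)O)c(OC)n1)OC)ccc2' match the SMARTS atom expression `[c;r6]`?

10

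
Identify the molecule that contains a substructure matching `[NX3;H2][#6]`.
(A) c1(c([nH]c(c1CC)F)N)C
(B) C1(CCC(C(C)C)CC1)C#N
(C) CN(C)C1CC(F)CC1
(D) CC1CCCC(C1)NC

A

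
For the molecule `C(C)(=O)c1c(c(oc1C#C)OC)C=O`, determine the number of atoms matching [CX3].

2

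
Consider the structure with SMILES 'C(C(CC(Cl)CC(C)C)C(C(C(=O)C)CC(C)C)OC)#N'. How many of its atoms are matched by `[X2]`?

2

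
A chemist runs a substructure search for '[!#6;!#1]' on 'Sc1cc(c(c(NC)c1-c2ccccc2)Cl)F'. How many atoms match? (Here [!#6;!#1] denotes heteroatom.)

The query [!#6;!#1] means: not carbon and not hydrogen — any heteroatom.
Check the 17 heavy atoms by environment: 12× c (aromatic) → no; 1× F → match; 1× N → match; 1× C → no; 1× S → match; 1× Cl → match.
Summing the matching environments: 1 + 1 + 1 + 1 = 4 matching atoms.

4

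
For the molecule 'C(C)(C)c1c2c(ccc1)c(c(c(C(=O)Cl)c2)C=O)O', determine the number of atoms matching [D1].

The query [D1] means: atom with exactly one heavy-atom neighbour (degree 1).
Check the 19 heavy atoms by environment: 6× c (aromatic, D3) → no; 4× c (aromatic, D2) → no; 2× C (D3) → no; 2× C (D1) → match; 1× C (D2) → no; 3× O (D1) → match; 1× Cl (D1) → match.
Summing the matching environments: 2 + 3 + 1 = 6 matching atoms.

6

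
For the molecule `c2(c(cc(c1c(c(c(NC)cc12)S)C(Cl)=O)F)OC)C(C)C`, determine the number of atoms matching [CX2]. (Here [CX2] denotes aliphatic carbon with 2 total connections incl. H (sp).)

The query [CX2] means: C with X2: aliphatic carbon with exactly 2 total connections.
Check the 22 heavy atoms by environment: 10× c (aromatic, X3) → no; 1× C (X3) → no; 1× O (X1) → no; 1× Cl (X1) → no; 1× S (X2) → no; 1× O (X2) → no; 5× C (X4) → no; 1× F (X1) → no; 1× N (X3) → no.
No environment satisfies the query, so 0 matching atoms.

0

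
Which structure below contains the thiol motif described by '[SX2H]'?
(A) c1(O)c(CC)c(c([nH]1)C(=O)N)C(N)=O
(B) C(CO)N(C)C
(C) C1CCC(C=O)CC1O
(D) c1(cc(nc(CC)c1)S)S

D

[SX2H] describes an aliphatic sulfur with two connections, one being H (a thiol).
(A) has a hydroxyl group (-OH) but it is an -OH, not an -SH.
(B) has a hydroxyl group (-OH) but it is an -OH, not an -SH.
(C) has a hydroxyl group (-OH) but it is an -OH, not an -SH.
(D) contains a thiol (-SH), which satisfies every atom and bond constraint.
So the answer is (D).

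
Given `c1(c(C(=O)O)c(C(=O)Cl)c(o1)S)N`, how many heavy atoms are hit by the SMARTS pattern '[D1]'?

The query [D1] means: atom with exactly one heavy-atom neighbour (degree 1).
Check the 13 heavy atoms by environment: 1× o (aromatic, D2) → no; 4× c (aromatic, D3) → no; 1× S (D1) → match; 1× N (D1) → match; 2× C (D3) → no; 3× O (D1) → match; 1× Cl (D1) → match.
Summing the matching environments: 1 + 1 + 3 + 1 = 6 matching atoms.

6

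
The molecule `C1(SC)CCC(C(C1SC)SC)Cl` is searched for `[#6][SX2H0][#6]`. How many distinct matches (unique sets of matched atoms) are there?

3

[#6][SX2H0][#6] is the SMARTS for a thioether: an aliphatic sulfur bridging two carbons with no H on the sulfur.
The molecule carries 3 separate instances of a methylthio ether (-SCH3) meeting every constraint; each maps to a distinct set of atoms, giving 3 matches.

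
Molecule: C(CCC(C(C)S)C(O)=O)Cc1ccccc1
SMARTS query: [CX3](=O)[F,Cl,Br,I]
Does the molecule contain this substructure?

No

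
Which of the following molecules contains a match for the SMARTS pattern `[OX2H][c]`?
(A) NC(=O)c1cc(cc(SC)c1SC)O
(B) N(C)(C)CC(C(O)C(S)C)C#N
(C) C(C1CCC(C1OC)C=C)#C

A

[OX2H][c] describes a hydroxyl oxygen attached to an aromatic carbon (a phenol).
(A) contains a hydroxyl group (-OH), which satisfies every atom and bond constraint.
(B) has a hydroxyl group (-OH) but the -OH is on an aliphatic carbon, not an aromatic c.
(C) has a methoxy ether (-OCH3) but the oxygen has H0, not H1.
So the answer is (A).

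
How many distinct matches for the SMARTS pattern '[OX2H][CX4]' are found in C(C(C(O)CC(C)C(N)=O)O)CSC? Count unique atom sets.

2

[OX2H][CX4] is the SMARTS for an aliphatic alcohol: a hydroxyl oxygen bound to an sp3 (X4) carbon.
The molecule carries 2 separate instances of a hydroxyl group (-OH) meeting every constraint; each maps to a distinct set of atoms, giving 2 matches.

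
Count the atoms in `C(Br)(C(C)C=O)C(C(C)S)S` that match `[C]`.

7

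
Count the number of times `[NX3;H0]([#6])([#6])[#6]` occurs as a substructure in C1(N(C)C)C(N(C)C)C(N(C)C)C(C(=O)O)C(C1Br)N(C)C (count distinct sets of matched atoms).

4

[NX3;H0]([#6])([#6])[#6] is the SMARTS for a tertiary amine: a trivalent nitrogen with no H, bonded to three carbons.
The molecule carries 4 separate instances of a dimethylamino group (-N(CH3)2) meeting every constraint; each maps to a distinct set of atoms, giving 4 matches.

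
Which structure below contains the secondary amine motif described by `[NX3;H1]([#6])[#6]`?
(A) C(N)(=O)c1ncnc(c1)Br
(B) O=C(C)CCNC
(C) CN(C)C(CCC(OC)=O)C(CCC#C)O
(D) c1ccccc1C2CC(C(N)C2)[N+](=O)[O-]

B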